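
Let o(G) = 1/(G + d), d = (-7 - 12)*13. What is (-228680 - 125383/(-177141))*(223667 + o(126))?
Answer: -1096309552550129882/21434061 ≈ -5.1148e+10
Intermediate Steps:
d = -247 (d = -19*13 = -247)
o(G) = 1/(-247 + G) (o(G) = 1/(G - 247) = 1/(-247 + G))
(-228680 - 125383/(-177141))*(223667 + o(126)) = (-228680 - 125383/(-177141))*(223667 + 1/(-247 + 126)) = (-228680 - 125383*(-1/177141))*(223667 + 1/(-121)) = (-228680 + 125383/177141)*(223667 - 1/121) = -40508478497/177141*27063706/121 = -1096309552550129882/21434061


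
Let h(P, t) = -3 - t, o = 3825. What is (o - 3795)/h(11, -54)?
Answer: 10/17 ≈ 0.58823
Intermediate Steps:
(o - 3795)/h(11, -54) = (3825 - 3795)/(-3 - 1*(-54)) = 30/(-3 + 54) = 30/51 = 30*(1/51) = 10/17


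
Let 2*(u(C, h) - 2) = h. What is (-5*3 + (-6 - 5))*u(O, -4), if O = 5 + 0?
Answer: 0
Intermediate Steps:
O = 5
u(C, h) = 2 + h/2
(-5*3 + (-6 - 5))*u(O, -4) = (-5*3 + (-6 - 5))*(2 + (½)*(-4)) = (-15 - 11)*(2 - 2) = -26*0 = 0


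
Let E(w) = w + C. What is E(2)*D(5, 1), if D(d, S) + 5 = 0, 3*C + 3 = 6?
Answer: -15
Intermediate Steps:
C = 1 (C = -1 + (⅓)*6 = -1 + 2 = 1)
D(d, S) = -5 (D(d, S) = -5 + 0 = -5)
E(w) = 1 + w (E(w) = w + 1 = 1 + w)
E(2)*D(5, 1) = (1 + 2)*(-5) = 3*(-5) = -15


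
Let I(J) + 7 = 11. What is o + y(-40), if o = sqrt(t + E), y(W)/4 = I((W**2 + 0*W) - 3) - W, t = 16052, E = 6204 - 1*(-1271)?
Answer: 176 + sqrt(23527) ≈ 329.39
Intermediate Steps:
I(J) = 4 (I(J) = -7 + 11 = 4)
E = 7475 (E = 6204 + 1271 = 7475)
y(W) = 16 - 4*W (y(W) = 4*(4 - W) = 16 - 4*W)
o = sqrt(23527) (o = sqrt(16052 + 7475) = sqrt(23527) ≈ 153.39)
o + y(-40) = sqrt(23527) + (16 - 4*(-40)) = sqrt(23527) + (16 + 160) = sqrt(23527) + 176 = 176 + sqrt(23527)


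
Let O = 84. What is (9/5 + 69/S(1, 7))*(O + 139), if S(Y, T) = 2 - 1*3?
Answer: -74928/5 ≈ -14986.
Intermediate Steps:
S(Y, T) = -1 (S(Y, T) = 2 - 3 = -1)
(9/5 + 69/S(1, 7))*(O + 139) = (9/5 + 69/(-1))*(84 + 139) = (9*(1/5) + 69*(-1))*223 = (9/5 - 69)*223 = -336/5*223 = -74928/5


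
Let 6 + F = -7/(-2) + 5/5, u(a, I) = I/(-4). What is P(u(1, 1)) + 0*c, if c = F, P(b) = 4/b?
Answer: -16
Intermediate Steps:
u(a, I) = -I/4 (u(a, I) = I*(-1/4) = -I/4)
F = -3/2 (F = -6 + (-7/(-2) + 5/5) = -6 + (-7*(-1/2) + 5*(1/5)) = -6 + (7/2 + 1) = -6 + 9/2 = -3/2 ≈ -1.5000)
c = -3/2 ≈ -1.5000
P(u(1, 1)) + 0*c = 4/((-1/4*1)) + 0*(-3/2) = 4/(-1/4) + 0 = 4*(-4) + 0 = -16 + 0 = -16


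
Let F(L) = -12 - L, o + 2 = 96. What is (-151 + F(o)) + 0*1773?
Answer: -257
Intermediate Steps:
o = 94 (o = -2 + 96 = 94)
(-151 + F(o)) + 0*1773 = (-151 + (-12 - 1*94)) + 0*1773 = (-151 + (-12 - 94)) + 0 = (-151 - 106) + 0 = -257 + 0 = -257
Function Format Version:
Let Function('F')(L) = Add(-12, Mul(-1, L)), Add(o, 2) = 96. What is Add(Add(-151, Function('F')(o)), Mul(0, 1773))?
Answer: -257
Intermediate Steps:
o = 94 (o = Add(-2, 96) = 94)
Add(Add(-151, Function('F')(o)), Mul(0, 1773)) = Add(Add(-151, Add(-12, Mul(-1, 94))), Mul(0, 1773)) = Add(Add(-151, Add(-12, -94)), 0) = Add(Add(-151, -106), 0) = Add(-257, 0) = -257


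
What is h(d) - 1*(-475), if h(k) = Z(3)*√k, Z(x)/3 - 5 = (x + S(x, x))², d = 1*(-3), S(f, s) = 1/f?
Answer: 475 + 145*I*√3/3 ≈ 475.0 + 83.716*I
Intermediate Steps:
d = -3
Z(x) = 15 + 3*(x + 1/x)²
h(k) = 145*√k/3 (h(k) = (21 + 3/3² + 3*3²)*√k = (21 + 3*(⅑) + 3*9)*√k = (21 + ⅓ + 27)*√k = 145*√k/3)
h(d) - 1*(-475) = 145*√(-3)/3 - 1*(-475) = 145*(I*√3)/3 + 475 = 145*I*√3/3 + 475 = 475 + 145*I*√3/3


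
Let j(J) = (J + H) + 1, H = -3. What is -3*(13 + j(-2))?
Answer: -27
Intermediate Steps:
j(J) = -2 + J (j(J) = (J - 3) + 1 = (-3 + J) + 1 = -2 + J)
-3*(13 + j(-2)) = -3*(13 + (-2 - 2)) = -3*(13 - 4) = -3*9 = -27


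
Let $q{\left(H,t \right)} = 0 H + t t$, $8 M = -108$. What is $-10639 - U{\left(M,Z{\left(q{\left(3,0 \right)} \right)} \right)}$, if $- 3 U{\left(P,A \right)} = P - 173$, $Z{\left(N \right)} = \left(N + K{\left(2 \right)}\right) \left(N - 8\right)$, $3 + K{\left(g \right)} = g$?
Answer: $- \frac{64207}{6} \approx -10701.0$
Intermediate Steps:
$M = - \frac{27}{2}$ ($M = \frac{1}{8} \left(-108\right) = - \frac{27}{2} \approx -13.5$)
$K{\left(g \right)} = -3 + g$
$q{\left(H,t \right)} = t^{2}$ ($q{\left(H,t \right)} = 0 + t^{2} = t^{2}$)
$Z{\left(N \right)} = \left(-1 + N\right) \left(-8 + N\right)$ ($Z{\left(N \right)} = \left(N + \left(-3 + 2\right)\right) \left(N - 8\right) = \left(N - 1\right) \left(-8 + N\right) = \left(-1 + N\right) \left(-8 + N\right)$)
$U{\left(P,A \right)} = \frac{173}{3} - \frac{P}{3}$ ($U{\left(P,A \right)} = - \frac{P - 173}{3} = - \frac{-173 + P}{3} = \frac{173}{3} - \frac{P}{3}$)
$-10639 - U{\left(M,Z{\left(q{\left(3,0 \right)} \right)} \right)} = -10639 - \left(\frac{173}{3} - - \frac{9}{2}\right) = -10639 - \left(\frac{173}{3} + \frac{9}{2}\right) = -10639 - \frac{373}{6} = - \frac{64207}{6}$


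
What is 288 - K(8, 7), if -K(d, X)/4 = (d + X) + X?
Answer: 376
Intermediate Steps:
K(d, X) = -8*X - 4*d (K(d, X) = -4*((d + X) + X) = -4*((X + d) + X) = -4*(d + 2*X) = -8*X - 4*d)
288 - K(8, 7) = 288 - (-8*7 - 4*8) = 288 - (-56 - 32) = 288 - 1*(-88) = 288 + 88 = 376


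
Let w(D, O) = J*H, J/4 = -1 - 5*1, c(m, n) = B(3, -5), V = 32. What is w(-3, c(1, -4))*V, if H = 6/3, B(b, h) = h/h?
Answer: -1536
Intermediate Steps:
B(b, h) = 1
c(m, n) = 1
H = 2 (H = 6*(⅓) = 2)
J = -24 (J = 4*(-1 - 5*1) = 4*(-1 - 5) = 4*(-6) = -24)
w(D, O) = -48 (w(D, O) = -24*2 = -48)
w(-3, c(1, -4))*V = -48*32 = -1536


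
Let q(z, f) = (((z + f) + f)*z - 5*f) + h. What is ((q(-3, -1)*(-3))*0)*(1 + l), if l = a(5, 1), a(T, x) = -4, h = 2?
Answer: 0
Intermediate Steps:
l = -4
q(z, f) = 2 - 5*f + z*(z + 2*f) (q(z, f) = (((z + f) + f)*z - 5*f) + 2 = (((f + z) + f)*z - 5*f) + 2 = ((z + 2*f)*z - 5*f) + 2 = (z*(z + 2*f) - 5*f) + 2 = (-5*f + z*(z + 2*f)) + 2 = 2 - 5*f + z*(z + 2*f))
((q(-3, -1)*(-3))*0)*(1 + l) = (((2 + (-3)² - 5*(-1) + 2*(-1)*(-3))*(-3))*0)*(1 - 4) = (((2 + 9 + 5 + 6)*(-3))*0)*(-3) = ((22*(-3))*0)*(-3) = -66*0*(-3) = 0*(-3) = 0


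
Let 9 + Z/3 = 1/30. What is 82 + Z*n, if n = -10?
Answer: 351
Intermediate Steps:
Z = -269/10 (Z = -27 + 3/30 = -27 + 3*(1/30) = -27 + ⅒ = -269/10 ≈ -26.900)
82 + Z*n = 82 - 269/10*(-10) = 82 + 269 = 351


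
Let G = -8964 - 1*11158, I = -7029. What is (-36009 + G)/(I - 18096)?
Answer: 56131/25125 ≈ 2.2341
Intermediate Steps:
G = -20122 (G = -8964 - 11158 = -20122)
(-36009 + G)/(I - 18096) = (-36009 - 20122)/(-7029 - 18096) = -56131/(-25125) = -56131*(-1/25125) = 56131/25125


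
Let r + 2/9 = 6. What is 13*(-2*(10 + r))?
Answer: -3692/9 ≈ -410.22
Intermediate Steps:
r = 52/9 (r = -2/9 + 6 = 52/9 ≈ 5.7778)
13*(-2*(10 + r)) = 13*(-2*(10 + 52/9)) = 13*(-2*142/9) = 13*(-284/9) = -3692/9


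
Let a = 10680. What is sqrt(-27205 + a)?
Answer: 5*I*sqrt(661) ≈ 128.55*I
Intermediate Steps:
sqrt(-27205 + a) = sqrt(-27205 + 10680) = sqrt(-16525) = 5*I*sqrt(661)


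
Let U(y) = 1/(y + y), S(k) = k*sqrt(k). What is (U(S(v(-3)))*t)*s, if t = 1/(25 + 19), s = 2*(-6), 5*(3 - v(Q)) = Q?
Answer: -5*sqrt(10)/792 ≈ -0.019964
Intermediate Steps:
v(Q) = 3 - Q/5
S(k) = k**(3/2)
s = -12
U(y) = 1/(2*y)
t = 1/44 ≈ 0.022727
(U(S(v(-3)))*t)*s = ((1/(2*((3 - 1/5*(-3))**(3/2))))*(1/44))*(-12) = ((1/(2*((3 + 3/5)**(3/2))))*(1/44))*(-12) = ((1/(2*((18/5)**(3/2))))*(1/44))*(-12) = ((1/(2*((54*sqrt(10)/25))))*(1/44))*(-12) = (((5*sqrt(10)/108)/2)*(1/44))*(-12) = ((5*sqrt(10)/216)*(1/44))*(-12) = (5*sqrt(10)/9504)*(-12) = -5*sqrt(10)/792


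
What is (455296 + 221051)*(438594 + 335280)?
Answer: 523407358278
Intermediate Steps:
(455296 + 221051)*(438594 + 335280) = 676347*773874 = 523407358278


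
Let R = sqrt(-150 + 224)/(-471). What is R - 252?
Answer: -252 - sqrt(74)/471 ≈ -252.02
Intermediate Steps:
R = -sqrt(74)/471 (R = sqrt(74)*(-1/471) = -sqrt(74)/471 ≈ -0.018264)
R - 252 = -sqrt(74)/471 - 252 = -252 - sqrt(74)/471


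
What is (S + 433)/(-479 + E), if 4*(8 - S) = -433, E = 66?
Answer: -2197/1652 ≈ -1.3299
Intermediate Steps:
S = 465/4 (S = 8 - 1/4*(-433) = 8 + 433/4 = 465/4 ≈ 116.25)
(S + 433)/(-479 + E) = (465/4 + 433)/(-479 + 66) = (2197/4)/(-413) = (2197/4)*(-1/413) = -2197/1652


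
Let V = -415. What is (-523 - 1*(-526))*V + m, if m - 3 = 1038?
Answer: -204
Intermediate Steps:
m = 1041 (m = 3 + 1038 = 1041)
(-523 - 1*(-526))*V + m = (-523 - 1*(-526))*(-415) + 1041 = (-523 + 526)*(-415) + 1041 = 3*(-415) + 1041 = -1245 + 1041 = -204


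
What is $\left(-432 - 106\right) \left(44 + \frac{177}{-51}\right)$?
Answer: $- \frac{370682}{17} \approx -21805.0$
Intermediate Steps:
$\left(-432 - 106\right) \left(44 + \frac{177}{-51}\right) = - 538 \left(44 + 177 \left(- \frac{1}{51}\right)\right) = - 538 \left(44 - \frac{59}{17}\right) = \left(-538\right) \frac{689}{17} = - \frac{370682}{17}$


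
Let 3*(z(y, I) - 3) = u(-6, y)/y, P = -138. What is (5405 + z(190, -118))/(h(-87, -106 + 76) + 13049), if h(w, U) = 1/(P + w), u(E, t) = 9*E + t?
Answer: 5780055/13946114 ≈ 0.41446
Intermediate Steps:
u(E, t) = t + 9*E
h(w, U) = 1/(-138 + w)
z(y, I) = 3 + (-54 + y)/(3*y) (z(y, I) = 3 + ((y + 9*(-6))/y)/3 = 3 + ((y - 54)/y)/3 = 3 + ((-54 + y)/y)/3 = 3 + (-54 + y)/(3*y))
(5405 + z(190, -118))/(h(-87, -106 + 76) + 13049) = (5405 + (10/3 - 18/190))/(1/(-138 - 87) + 13049) = (5405 + (10/3 - 18*1/190))/(1/(-225) + 13049) = (5405 + (10/3 - 9/95))/(-1/225 + 13049) = (5405 + 923/285)/(2936024/225) = (1541348/285)*(225/2936024) = 5780055/13946114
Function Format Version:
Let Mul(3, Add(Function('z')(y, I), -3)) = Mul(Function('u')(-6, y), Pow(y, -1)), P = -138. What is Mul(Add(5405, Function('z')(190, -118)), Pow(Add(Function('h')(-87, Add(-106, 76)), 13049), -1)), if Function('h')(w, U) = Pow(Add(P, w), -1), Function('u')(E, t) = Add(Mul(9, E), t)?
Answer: Rational(5780055, 13946114) ≈ 0.41446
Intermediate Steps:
Function('u')(E, t) = Add(t, Mul(9, E))
Function('h')(w, U) = Pow(Add(-138, w), -1)
Function('z')(y, I) = Add(3, Mul(Rational(1, 3), Pow(y, -1), Add(-54, y))) (Function('z')(y, I) = Add(3, Mul(Rational(1, 3), Mul(Add(y, Mul(9, -6)), Pow(y, -1)))) = Add(3, Mul(Rational(1, 3), Mul(Add(y, -54), Pow(y, -1)))) = Add(3, Mul(Rational(1, 3), Mul(Add(-54, y), Pow(y, -1)))) = Add(3, Mul(Rational(1, 3), Mul(Pow(y, -1), Add(-54, y)))) = Add(3, Mul(Rational(1, 3), Pow(y, -1), Add(-54, y))))
Mul(Add(5405, Function('z')(190, -118)), Pow(Add(Function('h')(-87, Add(-106, 76)), 13049), -1)) = Mul(Add(5405, Add(Rational(10, 3), Mul(-18, Pow(190, -1)))), Pow(Add(Pow(Add(-138, -87), -1), 13049), -1)) = Mul(Add(5405, Add(Rational(10, 3), Mul(-18, Rational(1, 190)))), Pow(Add(Pow(-225, -1), 13049), -1)) = Mul(Add(5405, Add(Rational(10, 3), Rational(-9, 95))), Pow(Add(Rational(-1, 225), 13049), -1)) = Mul(Add(5405, Rational(923, 285)), Pow(Rational(2936024, 225), -1)) = Mul(Rational(1541348, 285), Rational(225, 2936024)) = Rational(5780055, 13946114)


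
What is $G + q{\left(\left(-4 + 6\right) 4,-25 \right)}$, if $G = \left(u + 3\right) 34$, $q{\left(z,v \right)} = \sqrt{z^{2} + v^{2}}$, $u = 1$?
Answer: $136 + \sqrt{689} \approx 162.25$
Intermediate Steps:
$q{\left(z,v \right)} = \sqrt{v^{2} + z^{2}}$
$G = 136$ ($G = \left(1 + 3\right) 34 = 4 \cdot 34 = 136$)
$G + q{\left(\left(-4 + 6\right) 4,-25 \right)} = 136 + \sqrt{\left(-25\right)^{2} + \left(\left(-4 + 6\right) 4\right)^{2}} = 136 + \sqrt{625 + \left(2 \cdot 4\right)^{2}} = 136 + \sqrt{625 + 8^{2}} = 136 + \sqrt{625 + 64} = 136 + \sqrt{689}$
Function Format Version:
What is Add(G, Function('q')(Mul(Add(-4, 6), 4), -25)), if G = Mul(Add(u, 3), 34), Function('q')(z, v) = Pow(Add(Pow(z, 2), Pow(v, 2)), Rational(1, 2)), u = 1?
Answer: Add(136, Pow(689, Rational(1, 2))) ≈ 162.25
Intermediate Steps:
Function('q')(z, v) = Pow(Add(Pow(v, 2), Pow(z, 2)), Rational(1, 2))
G = 136 (G = Mul(Add(1, 3), 34) = Mul(4, 34) = 136)
Add(G, Function('q')(Mul(Add(-4, 6), 4), -25)) = Add(136, Pow(Add(Pow(-25, 2), Pow(Mul(Add(-4, 6), 4), 2)), Rational(1, 2))) = Add(136, Pow(Add(625, Pow(Mul(2, 4), 2)), Rational(1, 2))) = Add(136, Pow(Add(625, Pow(8, 2)), Rational(1, 2))) = Add(136, Pow(Add(625, 64), Rational(1, 2))) = Add(136, Pow(689, Rational(1, 2)))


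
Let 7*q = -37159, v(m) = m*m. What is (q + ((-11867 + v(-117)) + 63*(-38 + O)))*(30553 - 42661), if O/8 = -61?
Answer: 3104140068/7 ≈ 4.4345e+8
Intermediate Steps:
O = -488 (O = 8*(-61) = -488)
v(m) = m²
q = -37159/7 (q = (⅐)*(-37159) = -37159/7 ≈ -5308.4)
(q + ((-11867 + v(-117)) + 63*(-38 + O)))*(30553 - 42661) = (-37159/7 + ((-11867 + (-117)²) + 63*(-38 - 488)))*(30553 - 42661) = (-37159/7 + ((-11867 + 13689) + 63*(-526)))*(-12108) = (-37159/7 + (1822 - 33138))*(-12108) = (-37159/7 - 31316)*(-12108) = -256371/7*(-12108) = 3104140068/7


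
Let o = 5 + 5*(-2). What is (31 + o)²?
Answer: 676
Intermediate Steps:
o = -5 (o = 5 - 10 = -5)
(31 + o)² = (31 - 5)² = 26² = 676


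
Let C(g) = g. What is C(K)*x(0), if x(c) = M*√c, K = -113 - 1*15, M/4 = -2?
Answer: 0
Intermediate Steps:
M = -8 (M = 4*(-2) = -8)
K = -128 (K = -113 - 15 = -128)
x(c) = -8*√c
C(K)*x(0) = -(-1024)*√0 = -(-1024)*0 = -128*0 = 0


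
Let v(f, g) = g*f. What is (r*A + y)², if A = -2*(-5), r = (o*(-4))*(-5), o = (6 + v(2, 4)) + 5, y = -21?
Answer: 14280841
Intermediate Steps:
v(f, g) = f*g
o = 19 (o = (6 + 2*4) + 5 = (6 + 8) + 5 = 14 + 5 = 19)
r = 380 (r = (19*(-4))*(-5) = -76*(-5) = 380)
A = 10
(r*A + y)² = (380*10 - 21)² = (3800 - 21)² = 3779² = 14280841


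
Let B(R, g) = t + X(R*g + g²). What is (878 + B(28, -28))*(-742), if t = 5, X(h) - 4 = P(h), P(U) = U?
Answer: -658154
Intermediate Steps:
X(h) = 4 + h
B(R, g) = 9 + g² + R*g (B(R, g) = 5 + (4 + (R*g + g²)) = 5 + (4 + (g² + R*g)) = 5 + (4 + g² + R*g) = 9 + g² + R*g)
(878 + B(28, -28))*(-742) = (878 + (9 - 28*(28 - 28)))*(-742) = (878 + (9 - 28*0))*(-742) = (878 + (9 + 0))*(-742) = (878 + 9)*(-742) = 887*(-742) = -658154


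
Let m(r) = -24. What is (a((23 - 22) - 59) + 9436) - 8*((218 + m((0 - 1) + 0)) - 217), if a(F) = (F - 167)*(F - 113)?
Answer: 48095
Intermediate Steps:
a(F) = (-167 + F)*(-113 + F)
(a((23 - 22) - 59) + 9436) - 8*((218 + m((0 - 1) + 0)) - 217) = ((18871 + ((23 - 22) - 59)**2 - 280*((23 - 22) - 59)) + 9436) - 8*((218 - 24) - 217) = ((18871 + (1 - 59)**2 - 280*(1 - 59)) + 9436) - 8*(194 - 217) = ((18871 + (-58)**2 - 280*(-58)) + 9436) - 8*(-23) = ((18871 + 3364 + 16240) + 9436) + 184 = (38475 + 9436) + 184 = 47911 + 184 = 48095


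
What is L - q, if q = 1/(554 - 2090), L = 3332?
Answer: 5117953/1536 ≈ 3332.0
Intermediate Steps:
q = -1/1536 (q = 1/(-1536) = -1/1536 ≈ -0.00065104)
L - q = 3332 - 1*(-1/1536) = 3332 + 1/1536 = 5117953/1536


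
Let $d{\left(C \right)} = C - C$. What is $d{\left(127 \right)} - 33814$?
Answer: $-33814$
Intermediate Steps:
$d{\left(C \right)} = 0$
$d{\left(127 \right)} - 33814 = 0 - 33814 = -33814$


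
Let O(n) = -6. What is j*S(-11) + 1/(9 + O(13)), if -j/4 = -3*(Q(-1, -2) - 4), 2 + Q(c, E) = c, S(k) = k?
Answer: 2773/3 ≈ 924.33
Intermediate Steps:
Q(c, E) = -2 + c
j = -84 (j = -(-12)*((-2 - 1) - 4) = -(-12)*(-3 - 4) = -(-12)*(-7) = -4*21 = -84)
j*S(-11) + 1/(9 + O(13)) = -84*(-11) + 1/(9 - 6) = 924 + 1/3 = 924 + ⅓ = 2773/3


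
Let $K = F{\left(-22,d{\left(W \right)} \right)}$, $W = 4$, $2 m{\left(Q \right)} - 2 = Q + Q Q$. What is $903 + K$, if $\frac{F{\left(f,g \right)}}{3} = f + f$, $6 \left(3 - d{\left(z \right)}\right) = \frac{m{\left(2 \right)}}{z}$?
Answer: $771$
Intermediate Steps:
$m{\left(Q \right)} = 1 + \frac{Q}{2} + \frac{Q^{2}}{2}$ ($m{\left(Q \right)} = 1 + \frac{Q + Q Q}{2} = 1 + \frac{Q + Q^{2}}{2} = 1 + \left(\frac{Q}{2} + \frac{Q^{2}}{2}\right) = 1 + \frac{Q}{2} + \frac{Q^{2}}{2}$)
$d{\left(z \right)} = 3 - \frac{2}{3 z}$ ($d{\left(z \right)} = 3 - \frac{\left(1 + \frac{1}{2} \cdot 2 + \frac{2^{2}}{2}\right) \frac{1}{z}}{6} = 3 - \frac{\left(1 + 1 + \frac{1}{2} \cdot 4\right) \frac{1}{z}}{6} = 3 - \frac{\left(1 + 1 + 2\right) \frac{1}{z}}{6} = 3 - \frac{4 \frac{1}{z}}{6} = 3 - \frac{2}{3 z}$)
$F{\left(f,g \right)} = 6 f$ ($F{\left(f,g \right)} = 3 \left(f + f\right) = 3 \cdot 2 f = 6 f$)
$K = -132$ ($K = 6 \left(-22\right) = -132$)
$903 + K = 903 - 132 = 771$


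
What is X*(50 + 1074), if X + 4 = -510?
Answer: -577736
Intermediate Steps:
X = -514 (X = -4 - 510 = -514)
X*(50 + 1074) = -514*(50 + 1074) = -514*1124 = -577736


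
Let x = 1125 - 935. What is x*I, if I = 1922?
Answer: 365180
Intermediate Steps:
x = 190
x*I = 190*1922 = 365180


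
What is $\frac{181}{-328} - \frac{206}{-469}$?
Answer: $- \frac{17321}{153832} \approx -0.1126$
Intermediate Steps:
$\frac{181}{-328} - \frac{206}{-469} = 181 \left(- \frac{1}{328}\right) - - \frac{206}{469} = - \frac{181}{328} + \frac{206}{469} = - \frac{17321}{153832}$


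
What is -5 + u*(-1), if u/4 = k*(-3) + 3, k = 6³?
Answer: 2575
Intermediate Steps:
k = 216
u = -2580 (u = 4*(216*(-3) + 3) = 4*(-648 + 3) = 4*(-645) = -2580)
-5 + u*(-1) = -5 - 2580*(-1) = -5 + 2580 = 2575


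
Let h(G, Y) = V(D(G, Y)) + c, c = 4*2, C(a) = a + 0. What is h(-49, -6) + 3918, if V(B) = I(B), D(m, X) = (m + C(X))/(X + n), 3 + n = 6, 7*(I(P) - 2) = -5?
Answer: 27491/7 ≈ 3927.3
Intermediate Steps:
I(P) = 9/7 (I(P) = 2 + (⅐)*(-5) = 2 - 5/7 = 9/7)
C(a) = a
n = 3 (n = -3 + 6 = 3)
D(m, X) = (X + m)/(3 + X) (D(m, X) = (m + X)/(X + 3) = (X + m)/(3 + X))
c = 8
V(B) = 9/7
h(G, Y) = 65/7 (h(G, Y) = 9/7 + 8 = 65/7)
h(-49, -6) + 3918 = 65/7 + 3918 = 27491/7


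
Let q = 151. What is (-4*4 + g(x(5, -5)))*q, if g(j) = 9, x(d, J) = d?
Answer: -1057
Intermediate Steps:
(-4*4 + g(x(5, -5)))*q = (-4*4 + 9)*151 = (-16 + 9)*151 = -7*151 = -1057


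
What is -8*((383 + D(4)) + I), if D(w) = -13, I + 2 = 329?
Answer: -5576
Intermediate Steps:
I = 327 (I = -2 + 329 = 327)
-8*((383 + D(4)) + I) = -8*((383 - 13) + 327) = -8*(370 + 327) = -8*697 = -5576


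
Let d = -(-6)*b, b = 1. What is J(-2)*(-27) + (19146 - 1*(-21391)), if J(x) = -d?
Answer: 40699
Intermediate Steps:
d = 6 (d = -(-6) = -1*(-6) = 6)
J(x) = -6 (J(x) = -1*6 = -6)
J(-2)*(-27) + (19146 - 1*(-21391)) = -6*(-27) + (19146 - 1*(-21391)) = 162 + (19146 + 21391) = 162 + 40537 = 40699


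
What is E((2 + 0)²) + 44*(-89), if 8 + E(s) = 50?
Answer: -3874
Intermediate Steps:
E(s) = 42 (E(s) = -8 + 50 = 42)
E((2 + 0)²) + 44*(-89) = 42 + 44*(-89) = 42 - 3916 = -3874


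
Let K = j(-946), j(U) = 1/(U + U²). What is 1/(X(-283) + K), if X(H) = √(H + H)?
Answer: 893970/452337216269401 - 799182360900*I*√566/452337216269401 ≈ 1.9763e-9 - 0.042033*I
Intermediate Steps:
X(H) = √2*√H (X(H) = √(2*H) = √2*√H)
K = 1/893970 (K = 1/((-946)*(1 - 946)) = -1/946/(-945) = -1/946*(-1/945) = 1/893970 ≈ 1.1186e-6)
1/(X(-283) + K) = 1/(√2*√(-283) + 1/893970) = 1/(√2*(I*√283) + 1/893970) = 1/(I*√566 + 1/893970) = 1/(1/893970 + I*√566)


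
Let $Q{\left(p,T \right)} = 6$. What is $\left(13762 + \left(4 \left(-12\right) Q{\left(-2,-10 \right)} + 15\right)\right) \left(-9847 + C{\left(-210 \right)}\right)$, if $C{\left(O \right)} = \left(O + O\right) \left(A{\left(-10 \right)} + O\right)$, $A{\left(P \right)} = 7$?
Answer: $1017245957$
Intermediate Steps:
$C{\left(O \right)} = 2 O \left(7 + O\right)$ ($C{\left(O \right)} = \left(O + O\right) \left(7 + O\right) = 2 O \left(7 + O\right)$)
$\left(13762 + \left(4 \left(-12\right) Q{\left(-2,-10 \right)} + 15\right)\right) \left(-9847 + C{\left(-210 \right)}\right) = \left(13762 + \left(4 \left(-12\right) 6 + 15\right)\right) \left(-9847 + 2 \left(-210\right) \left(7 - 210\right)\right) = \left(13762 + \left(\left(-48\right) 6 + 15\right)\right) \left(-9847 + 2 \left(-210\right) \left(-203\right)\right) = \left(13762 + \left(-288 + 15\right)\right) \left(-9847 + 85260\right) = \left(13762 - 273\right) 75413 = 13489 \cdot 75413 = 1017245957$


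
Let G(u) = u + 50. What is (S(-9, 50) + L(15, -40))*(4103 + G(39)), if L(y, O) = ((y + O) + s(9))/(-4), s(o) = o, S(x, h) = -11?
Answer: -29344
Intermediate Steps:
G(u) = 50 + u
L(y, O) = -9/4 - O/4 - y/4 (L(y, O) = ((y + O) + 9)/(-4) = ((O + y) + 9)*(-¼) = (9 + O + y)*(-¼) = -9/4 - O/4 - y/4)
(S(-9, 50) + L(15, -40))*(4103 + G(39)) = (-11 + (-9/4 - ¼*(-40) - ¼*15))*(4103 + (50 + 39)) = (-11 + (-9/4 + 10 - 15/4))*(4103 + 89) = (-11 + 4)*4192 = -7*4192 = -29344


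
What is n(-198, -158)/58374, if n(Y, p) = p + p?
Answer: -158/29187 ≈ -0.0054134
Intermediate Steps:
n(Y, p) = 2*p
n(-198, -158)/58374 = (2*(-158))/58374 = -316*1/58374 = -158/29187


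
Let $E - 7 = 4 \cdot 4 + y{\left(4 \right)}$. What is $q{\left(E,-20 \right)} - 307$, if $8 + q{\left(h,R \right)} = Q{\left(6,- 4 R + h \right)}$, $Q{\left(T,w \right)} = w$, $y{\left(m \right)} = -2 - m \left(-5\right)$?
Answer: $-194$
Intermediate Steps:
$y{\left(m \right)} = -2 + 5 m$ ($y{\left(m \right)} = -2 - - 5 m = -2 + 5 m$)
$E = 41$ ($E = 7 + \left(4 \cdot 4 + \left(-2 + 5 \cdot 4\right)\right) = 7 + \left(16 + \left(-2 + 20\right)\right) = 7 + \left(16 + 18\right) = 7 + 34 = 41$)
$q{\left(h,R \right)} = -8 + h - 4 R$ ($q{\left(h,R \right)} = -8 - \left(- h + 4 R\right) = -8 + h - 4 R$)
$q{\left(E,-20 \right)} - 307 = \left(-8 + 41 - -80\right) - 307 = \left(-8 + 41 + 80\right) - 307 = 113 - 307 = -194$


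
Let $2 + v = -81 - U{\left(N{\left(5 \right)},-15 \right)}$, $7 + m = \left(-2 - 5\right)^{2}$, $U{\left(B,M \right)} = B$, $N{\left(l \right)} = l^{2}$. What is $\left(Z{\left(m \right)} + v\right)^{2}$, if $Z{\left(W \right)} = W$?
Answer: $4356$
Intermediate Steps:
$m = 42$ ($m = -7 + \left(-2 - 5\right)^{2} = -7 + \left(-7\right)^{2} = -7 + 49 = 42$)
$v = -108$ ($v = -2 - 106 = -108$)
$\left(Z{\left(m \right)} + v\right)^{2} = \left(42 - 108\right)^{2} = \left(-66\right)^{2} = 4356$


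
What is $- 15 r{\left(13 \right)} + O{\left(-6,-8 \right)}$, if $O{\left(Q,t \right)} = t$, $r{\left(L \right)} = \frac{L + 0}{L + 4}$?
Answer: $- \frac{331}{17} \approx -19.471$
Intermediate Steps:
$r{\left(L \right)} = \frac{L}{4 + L}$
$- 15 r{\left(13 \right)} + O{\left(-6,-8 \right)} = - 15 \frac{13}{4 + 13} - 8 = - 15 \cdot \frac{13}{17} - 8 = - 15 \cdot 13 \cdot \frac{1}{17} - 8 = \left(-15\right) \frac{13}{17} - 8 = - \frac{195}{17} - 8 = - \frac{331}{17}$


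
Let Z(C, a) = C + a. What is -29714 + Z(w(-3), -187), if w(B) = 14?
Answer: -29887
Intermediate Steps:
-29714 + Z(w(-3), -187) = -29714 + (14 - 187) = -29714 - 173 = -29887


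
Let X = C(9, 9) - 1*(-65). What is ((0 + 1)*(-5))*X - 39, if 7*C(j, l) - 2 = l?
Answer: -2603/7 ≈ -371.86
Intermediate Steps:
C(j, l) = 2/7 + l/7
X = 466/7 (X = (2/7 + (1/7)*9) - 1*(-65) = (2/7 + 9/7) + 65 = 11/7 + 65 = 466/7 ≈ 66.571)
((0 + 1)*(-5))*X - 39 = ((0 + 1)*(-5))*(466/7) - 39 = (1*(-5))*(466/7) - 39 = -5*466/7 - 39 = -2330/7 - 39 = -2603/7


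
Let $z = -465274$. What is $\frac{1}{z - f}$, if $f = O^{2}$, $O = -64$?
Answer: $- \frac{1}{469370} \approx -2.1305 \cdot 10^{-6}$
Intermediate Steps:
$f = 4096$ ($f = \left(-64\right)^{2} = 4096$)
$\frac{1}{z - f} = \frac{1}{-465274 - 4096} = \frac{1}{-469370} = - \frac{1}{469370}$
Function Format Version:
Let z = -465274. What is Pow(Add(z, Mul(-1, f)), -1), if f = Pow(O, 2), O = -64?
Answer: Rational(-1, 469370) ≈ -2.1305e-6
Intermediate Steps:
f = 4096 (f = Pow(-64, 2) = 4096)
Pow(Add(z, Mul(-1, f)), -1) = Pow(Add(-465274, Mul(-1, 4096)), -1) = Pow(Add(-465274, -4096), -1) = Pow(-469370, -1) = Rational(-1, 469370)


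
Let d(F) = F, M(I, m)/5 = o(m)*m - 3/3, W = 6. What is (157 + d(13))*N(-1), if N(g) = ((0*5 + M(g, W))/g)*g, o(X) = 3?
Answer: 14450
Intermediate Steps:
M(I, m) = -5 + 15*m (M(I, m) = 5*(3*m - 3/3) = 5*(3*m - 3*⅓) = 5*(3*m - 1) = 5*(-1 + 3*m) = -5 + 15*m)
N(g) = 85 (N(g) = ((0*5 + (-5 + 15*6))/g)*g = ((0 + (-5 + 90))/g)*g = ((0 + 85)/g)*g = (85/g)*g = 85)
(157 + d(13))*N(-1) = (157 + 13)*85 = 170*85 = 14450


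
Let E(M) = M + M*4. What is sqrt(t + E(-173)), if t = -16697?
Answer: I*sqrt(17562) ≈ 132.52*I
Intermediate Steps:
E(M) = 5*M (E(M) = M + 4*M = 5*M)
sqrt(t + E(-173)) = sqrt(-16697 + 5*(-173)) = sqrt(-16697 - 865) = sqrt(-17562) = I*sqrt(17562)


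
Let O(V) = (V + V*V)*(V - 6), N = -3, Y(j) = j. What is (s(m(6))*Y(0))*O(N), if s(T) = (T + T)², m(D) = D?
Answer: 0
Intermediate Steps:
s(T) = 4*T² (s(T) = (2*T)² = 4*T²)
O(V) = (-6 + V)*(V + V²) (O(V) = (V + V²)*(-6 + V) = (-6 + V)*(V + V²))
(s(m(6))*Y(0))*O(N) = ((4*6²)*0)*(-3*(-6 + (-3)² - 5*(-3))) = ((4*36)*0)*(-3*(-6 + 9 + 15)) = (144*0)*(-3*18) = 0*(-54) = 0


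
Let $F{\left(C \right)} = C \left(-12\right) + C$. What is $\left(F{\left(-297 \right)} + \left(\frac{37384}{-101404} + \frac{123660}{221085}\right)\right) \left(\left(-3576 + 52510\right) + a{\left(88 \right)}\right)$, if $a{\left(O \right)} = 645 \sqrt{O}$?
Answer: $\frac{19912558148623114}{124549463} + \frac{524935627819590 \sqrt{22}}{124549463} \approx 1.7965 \cdot 10^{8}$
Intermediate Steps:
$F{\left(C \right)} = - 11 C$ ($F{\left(C \right)} = - 12 C + C = - 11 C$)
$\left(F{\left(-297 \right)} + \left(\frac{37384}{-101404} + \frac{123660}{221085}\right)\right) \left(\left(-3576 + 52510\right) + a{\left(88 \right)}\right) = \left(\left(-11\right) \left(-297\right) + \left(\frac{37384}{-101404} + \frac{123660}{221085}\right)\right) \left(\left(-3576 + 52510\right) + 645 \sqrt{88}\right) = \left(3267 + \left(37384 \left(- \frac{1}{101404}\right) + 123660 \cdot \frac{1}{221085}\right)\right) \left(48934 + 645 \cdot 2 \sqrt{22}\right) = \left(3267 + \left(- \frac{9346}{25351} + \frac{2748}{4913}\right)\right) \left(48934 + 1290 \sqrt{22}\right) = \left(3267 + \frac{23747650}{124549463}\right) \left(48934 + 1290 \sqrt{22}\right) = \frac{406926843271 \left(48934 + 1290 \sqrt{22}\right)}{124549463} = \frac{19912558148623114}{124549463} + \frac{524935627819590 \sqrt{22}}{124549463}$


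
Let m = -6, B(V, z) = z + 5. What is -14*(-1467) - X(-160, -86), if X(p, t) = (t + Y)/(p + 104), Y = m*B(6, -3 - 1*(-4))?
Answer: 575003/28 ≈ 20536.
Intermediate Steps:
B(V, z) = 5 + z
Y = -36 (Y = -6*(5 + (-3 - 1*(-4))) = -6*(5 + (-3 + 4)) = -6*(5 + 1) = -6*6 = -36)
X(p, t) = (-36 + t)/(104 + p) (X(p, t) = (t - 36)/(p + 104) = (-36 + t)/(104 + p))
-14*(-1467) - X(-160, -86) = -14*(-1467) - (-36 - 86)/(104 - 160) = 20538 - (-122)/(-56) = 20538 - (-1)*(-122)/56 = 20538 - 1*61/28 = 20538 - 61/28 = 575003/28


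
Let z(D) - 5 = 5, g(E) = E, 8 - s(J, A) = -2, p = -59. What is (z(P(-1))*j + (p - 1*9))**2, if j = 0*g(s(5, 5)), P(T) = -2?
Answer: 4624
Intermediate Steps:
s(J, A) = 10 (s(J, A) = 8 - 1*(-2) = 8 + 2 = 10)
j = 0 (j = 0*10 = 0)
z(D) = 10 (z(D) = 5 + 5 = 10)
(z(P(-1))*j + (p - 1*9))**2 = (10*0 + (-59 - 1*9))**2 = (0 + (-59 - 9))**2 = (0 - 68)**2 = (-68)**2 = 4624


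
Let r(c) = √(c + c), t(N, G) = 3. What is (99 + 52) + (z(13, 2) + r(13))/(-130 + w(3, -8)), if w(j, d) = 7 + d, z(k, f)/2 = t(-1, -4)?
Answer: 19775/131 - √26/131 ≈ 150.92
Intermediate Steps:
z(k, f) = 6 (z(k, f) = 2*3 = 6)
r(c) = √2*√c (r(c) = √(2*c) = √2*√c)
(99 + 52) + (z(13, 2) + r(13))/(-130 + w(3, -8)) = (99 + 52) + (6 + √2*√13)/(-130 + (7 - 8)) = 151 + (6 + √26)/(-130 - 1) = 151 + (6 + √26)/(-131) = 151 + (6 + √26)*(-1/131) = 151 + (-6/131 - √26/131) = 19775/131 - √26/131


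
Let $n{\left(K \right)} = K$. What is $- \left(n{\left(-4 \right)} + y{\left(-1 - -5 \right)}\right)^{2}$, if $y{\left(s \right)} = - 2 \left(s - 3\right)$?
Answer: $-36$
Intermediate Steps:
$y{\left(s \right)} = 6 - 2 s$ ($y{\left(s \right)} = - 2 \left(-3 + s\right) = 6 - 2 s$)
$- \left(n{\left(-4 \right)} + y{\left(-1 - -5 \right)}\right)^{2} = - \left(-4 + \left(6 - 2 \left(-1 - -5\right)\right)\right)^{2} = - \left(-4 + \left(6 - 2 \left(-1 + 5\right)\right)\right)^{2} = - \left(-4 + \left(6 - 8\right)\right)^{2} = - \left(-4 - 2\right)^{2} = - \left(-6\right)^{2} = \left(-1\right) 36 = -36$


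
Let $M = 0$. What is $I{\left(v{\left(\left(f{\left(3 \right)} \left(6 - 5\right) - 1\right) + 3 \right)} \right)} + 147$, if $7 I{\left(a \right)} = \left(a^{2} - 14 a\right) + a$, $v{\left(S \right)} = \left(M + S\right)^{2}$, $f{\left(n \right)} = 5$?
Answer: $399$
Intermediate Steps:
$v{\left(S \right)} = S^{2}$ ($v{\left(S \right)} = \left(0 + S\right)^{2} = S^{2}$)
$I{\left(a \right)} = - \frac{13 a}{7} + \frac{a^{2}}{7}$ ($I{\left(a \right)} = \frac{\left(a^{2} - 14 a\right) + a}{7} = \frac{a^{2} - 13 a}{7} = - \frac{13 a}{7} + \frac{a^{2}}{7}$)
$I{\left(v{\left(\left(f{\left(3 \right)} \left(6 - 5\right) - 1\right) + 3 \right)} \right)} + 147 = \frac{\left(\left(5 \left(6 - 5\right) - 1\right) + 3\right)^{2} \left(-13 + \left(\left(5 \left(6 - 5\right) - 1\right) + 3\right)^{2}\right)}{7} + 147 = \frac{\left(\left(5 \cdot 1 - 1\right) + 3\right)^{2} \left(-13 + \left(\left(5 \cdot 1 - 1\right) + 3\right)^{2}\right)}{7} + 147 = \frac{\left(\left(5 - 1\right) + 3\right)^{2} \left(-13 + \left(\left(5 - 1\right) + 3\right)^{2}\right)}{7} + 147 = \frac{\left(4 + 3\right)^{2} \left(-13 + \left(4 + 3\right)^{2}\right)}{7} + 147 = \frac{7^{2} \left(-13 + 7^{2}\right)}{7} + 147 = \frac{1}{7} \cdot 49 \left(-13 + 49\right) + 147 = \frac{1}{7} \cdot 49 \cdot 36 + 147 = 252 + 147 = 399$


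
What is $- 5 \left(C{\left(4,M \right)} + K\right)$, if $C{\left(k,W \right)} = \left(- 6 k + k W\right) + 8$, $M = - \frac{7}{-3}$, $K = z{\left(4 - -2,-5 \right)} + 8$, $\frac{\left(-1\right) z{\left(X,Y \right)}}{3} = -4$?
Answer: $- \frac{200}{3} \approx -66.667$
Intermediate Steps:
$z{\left(X,Y \right)} = 12$ ($z{\left(X,Y \right)} = \left(-3\right) \left(-4\right) = 12$)
$K = 20$ ($K = 12 + 8 = 20$)
$M = \frac{7}{3}$ ($M = \left(-7\right) \left(- \frac{1}{3}\right) = \frac{7}{3} \approx 2.3333$)
$C{\left(k,W \right)} = 8 - 6 k + W k$ ($C{\left(k,W \right)} = \left(- 6 k + W k\right) + 8 = 8 - 6 k + W k$)
$- 5 \left(C{\left(4,M \right)} + K\right) = - 5 \left(\left(8 - 24 + \frac{7}{3} \cdot 4\right) + 20\right) = - 5 \left(\left(8 - 24 + \frac{28}{3}\right) + 20\right) = - 5 \left(- \frac{20}{3} + 20\right) = \left(-5\right) \frac{40}{3} = - \frac{200}{3}$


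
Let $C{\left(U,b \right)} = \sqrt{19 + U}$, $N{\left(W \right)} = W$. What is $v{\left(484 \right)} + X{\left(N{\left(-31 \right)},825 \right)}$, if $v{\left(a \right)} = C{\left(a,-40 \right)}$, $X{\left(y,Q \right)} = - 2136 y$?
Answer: $66216 + \sqrt{503} \approx 66238.0$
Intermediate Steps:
$v{\left(a \right)} = \sqrt{19 + a}$
$v{\left(484 \right)} + X{\left(N{\left(-31 \right)},825 \right)} = \sqrt{19 + 484} - -66216 = \sqrt{503} + 66216 = 66216 + \sqrt{503}$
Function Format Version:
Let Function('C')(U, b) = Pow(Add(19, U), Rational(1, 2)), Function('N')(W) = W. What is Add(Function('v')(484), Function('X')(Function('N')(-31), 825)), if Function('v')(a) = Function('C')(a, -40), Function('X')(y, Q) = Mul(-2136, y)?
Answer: Add(66216, Pow(503, Rational(1, 2))) ≈ 66238.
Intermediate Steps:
Function('v')(a) = Pow(Add(19, a), Rational(1, 2))
Add(Function('v')(484), Function('X')(Function('N')(-31), 825)) = Add(Pow(Add(19, 484), Rational(1, 2)), Mul(-2136, -31)) = Add(Pow(503, Rational(1, 2)), 66216) = Add(66216, Pow(503, Rational(1, 2)))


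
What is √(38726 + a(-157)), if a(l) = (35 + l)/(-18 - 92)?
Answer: √117149505/55 ≈ 196.79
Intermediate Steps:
a(l) = -7/22 - l/110 (a(l) = (35 + l)/(-110) = (35 + l)*(-1/110) = -7/22 - l/110)
√(38726 + a(-157)) = √(38726 + (-7/22 - 1/110*(-157))) = √(38726 + (-7/22 + 157/110)) = √(38726 + 61/55) = √(2129991/55) = √117149505/55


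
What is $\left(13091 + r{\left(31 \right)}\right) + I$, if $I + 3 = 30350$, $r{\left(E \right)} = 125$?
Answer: $43563$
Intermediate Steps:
$I = 30347$ ($I = -3 + 30350 = 30347$)
$\left(13091 + r{\left(31 \right)}\right) + I = \left(13091 + 125\right) + 30347 = 13216 + 30347 = 43563$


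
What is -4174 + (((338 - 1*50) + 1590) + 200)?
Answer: -2096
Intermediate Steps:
-4174 + (((338 - 1*50) + 1590) + 200) = -4174 + (((338 - 50) + 1590) + 200) = -4174 + ((288 + 1590) + 200) = -4174 + (1878 + 200) = -4174 + 2078 = -2096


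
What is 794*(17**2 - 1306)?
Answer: -807498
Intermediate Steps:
794*(17**2 - 1306) = 794*(289 - 1306) = 794*(-1017) = -807498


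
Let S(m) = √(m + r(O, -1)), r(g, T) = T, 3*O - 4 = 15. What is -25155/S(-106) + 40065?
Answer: 40065 + 25155*I*√107/107 ≈ 40065.0 + 2431.8*I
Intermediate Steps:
O = 19/3 (O = 4/3 + (⅓)*15 = 4/3 + 5 = 19/3 ≈ 6.3333)
S(m) = √(-1 + m) (S(m) = √(m - 1) = √(-1 + m))
-25155/S(-106) + 40065 = -25155/√(-1 - 106) + 40065 = -25155*(-I*√107/107) + 40065 = -(-25155)*I*√107/107 + 40065 = 25155*I*√107/107 + 40065 = 40065 + 25155*I*√107/107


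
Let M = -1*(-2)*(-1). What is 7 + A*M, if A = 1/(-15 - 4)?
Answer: 135/19 ≈ 7.1053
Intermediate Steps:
M = -2 (M = 2*(-1) = -2)
A = -1/19 (A = 1/(-19) = -1/19 ≈ -0.052632)
7 + A*M = 7 - 1/19*(-2) = 7 + 2/19 = 135/19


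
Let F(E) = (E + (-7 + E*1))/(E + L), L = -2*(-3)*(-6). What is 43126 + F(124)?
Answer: 3795329/88 ≈ 43129.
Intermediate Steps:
L = -36 (L = 6*(-6) = -36)
F(E) = (-7 + 2*E)/(-36 + E) (F(E) = (E + (-7 + E*1))/(E - 36) = (E + (-7 + E))/(-36 + E) = (-7 + 2*E)/(-36 + E))
43126 + F(124) = 43126 + (-7 + 2*124)/(-36 + 124) = 43126 + (-7 + 248)/88 = 43126 + (1/88)*241 = 43126 + 241/88 = 3795329/88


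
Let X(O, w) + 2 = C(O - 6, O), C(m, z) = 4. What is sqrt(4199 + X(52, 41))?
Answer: sqrt(4201) ≈ 64.815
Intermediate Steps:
X(O, w) = 2 (X(O, w) = -2 + 4 = 2)
sqrt(4199 + X(52, 41)) = sqrt(4199 + 2) = sqrt(4201)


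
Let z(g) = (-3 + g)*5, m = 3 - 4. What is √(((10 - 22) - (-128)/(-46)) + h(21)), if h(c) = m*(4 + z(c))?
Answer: 3*I*√6394/23 ≈ 10.43*I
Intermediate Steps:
m = -1
z(g) = -15 + 5*g
h(c) = 11 - 5*c (h(c) = -(4 + (-15 + 5*c)) = -(-11 + 5*c) = 11 - 5*c)
√(((10 - 22) - (-128)/(-46)) + h(21)) = √(((10 - 22) - (-128)/(-46)) + (11 - 5*21)) = √((-12 - (-128)*(-1)/46) + (11 - 105)) = √((-12 - 1*64/23) - 94) = √((-12 - 64/23) - 94) = √(-340/23 - 94) = √(-2502/23) = 3*I*√6394/23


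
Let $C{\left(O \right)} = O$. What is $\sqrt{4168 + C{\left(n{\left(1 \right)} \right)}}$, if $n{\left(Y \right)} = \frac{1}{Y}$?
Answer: $\sqrt{4169} \approx 64.568$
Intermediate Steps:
$\sqrt{4168 + C{\left(n{\left(1 \right)} \right)}} = \sqrt{4168 + 1^{-1}} = \sqrt{4168 + 1} = \sqrt{4169}$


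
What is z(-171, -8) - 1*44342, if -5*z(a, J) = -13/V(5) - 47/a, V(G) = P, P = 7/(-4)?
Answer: -265396091/5985 ≈ -44344.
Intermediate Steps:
P = -7/4 (P = 7*(-¼) = -7/4 ≈ -1.7500)
V(G) = -7/4
z(a, J) = -52/35 + 47/(5*a) (z(a, J) = -(-13/(-7/4) - 47/a)/5 = -(-13*(-4/7) - 47/a)/5 = -(52/7 - 47/a)/5 = -52/35 + 47/(5*a))
z(-171, -8) - 1*44342 = (1/35)*(329 - 52*(-171))/(-171) - 1*44342 = (1/35)*(-1/171)*(329 + 8892) - 44342 = (1/35)*(-1/171)*9221 - 44342 = -9221/5985 - 44342 = -265396091/5985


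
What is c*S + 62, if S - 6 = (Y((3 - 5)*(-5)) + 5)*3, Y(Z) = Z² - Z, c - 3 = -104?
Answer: -29329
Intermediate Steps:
c = -101 (c = 3 - 104 = -101)
S = 291 (S = 6 + (((3 - 5)*(-5))*(-1 + (3 - 5)*(-5)) + 5)*3 = 6 + ((-2*(-5))*(-1 - 2*(-5)) + 5)*3 = 6 + (10*(-1 + 10) + 5)*3 = 6 + (10*9 + 5)*3 = 6 + (90 + 5)*3 = 6 + 95*3 = 6 + 285 = 291)
c*S + 62 = -101*291 + 62 = -29391 + 62 = -29329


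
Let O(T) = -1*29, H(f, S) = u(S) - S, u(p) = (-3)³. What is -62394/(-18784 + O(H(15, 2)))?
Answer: 20798/6271 ≈ 3.3165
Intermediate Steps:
u(p) = -27
H(f, S) = -27 - S
O(T) = -29
-62394/(-18784 + O(H(15, 2))) = -62394/(-18784 - 29) = -62394/(-18813) = -62394*(-1/18813) = 20798/6271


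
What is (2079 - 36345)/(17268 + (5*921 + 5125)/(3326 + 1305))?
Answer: -79342923/39988919 ≈ -1.9841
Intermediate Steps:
(2079 - 36345)/(17268 + (5*921 + 5125)/(3326 + 1305)) = -34266/(17268 + (4605 + 5125)/4631) = -34266/(17268 + 9730*(1/4631)) = -34266/(17268 + 9730/4631) = -34266/79977838/4631 = -34266*4631/79977838 = -79342923/39988919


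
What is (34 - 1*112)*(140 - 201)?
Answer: 4758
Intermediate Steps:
(34 - 1*112)*(140 - 201) = (34 - 112)*(-61) = -78*(-61) = 4758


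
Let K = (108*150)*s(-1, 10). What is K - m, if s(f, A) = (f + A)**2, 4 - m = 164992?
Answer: 1477188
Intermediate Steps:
m = -164988 (m = 4 - 1*164992 = 4 - 164992 = -164988)
s(f, A) = (A + f)**2
K = 1312200 (K = (108*150)*(10 - 1)**2 = 16200*9**2 = 16200*81 = 1312200)
K - m = 1312200 - 1*(-164988) = 1312200 + 164988 = 1477188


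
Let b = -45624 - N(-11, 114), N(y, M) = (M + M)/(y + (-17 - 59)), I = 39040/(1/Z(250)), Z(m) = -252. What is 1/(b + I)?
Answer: -29/286627340 ≈ -1.0118e-7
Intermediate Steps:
I = -9838080 (I = 39040/(1/(-252)) = 39040/(-1/252) = 39040*(-252) = -9838080)
N(y, M) = 2*M/(-76 + y) (N(y, M) = (2*M)/(y - 76) = (2*M)/(-76 + y) = 2*M/(-76 + y))
b = -1323020/29 (b = -45624 - 2*114/(-76 - 11) = -45624 - 2*114/(-87) = -45624 - 2*114*(-1)/87 = -45624 - 1*(-76/29) = -45624 + 76/29 = -1323020/29 ≈ -45621.)
1/(b + I) = 1/(-1323020/29 - 9838080) = 1/(-286627340/29) = -29/286627340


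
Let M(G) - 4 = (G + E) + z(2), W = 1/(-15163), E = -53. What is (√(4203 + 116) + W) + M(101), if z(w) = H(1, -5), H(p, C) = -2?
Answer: 758149/15163 + √4319 ≈ 115.72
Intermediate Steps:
z(w) = -2
W = -1/15163 ≈ -6.5950e-5
M(G) = -51 + G (M(G) = 4 + ((G - 53) - 2) = 4 + ((-53 + G) - 2) = 4 + (-55 + G) = -51 + G)
(√(4203 + 116) + W) + M(101) = (√(4203 + 116) - 1/15163) + (-51 + 101) = (√4319 - 1/15163) + 50 = (-1/15163 + √4319) + 50 = 758149/15163 + √4319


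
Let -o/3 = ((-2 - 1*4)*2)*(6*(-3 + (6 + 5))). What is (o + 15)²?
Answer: 3038049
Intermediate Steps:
o = 1728 (o = -3*(-2 - 1*4)*2*6*(-3 + (6 + 5)) = -3*(-2 - 4)*2*6*(-3 + 11) = -3*(-6*2)*6*8 = -(-36)*48 = -3*(-576) = 1728)
(o + 15)² = (1728 + 15)² = 1743² = 3038049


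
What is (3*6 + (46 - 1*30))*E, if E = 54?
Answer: 1836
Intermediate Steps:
(3*6 + (46 - 1*30))*E = (3*6 + (46 - 1*30))*54 = (18 + (46 - 30))*54 = (18 + 16)*54 = 34*54 = 1836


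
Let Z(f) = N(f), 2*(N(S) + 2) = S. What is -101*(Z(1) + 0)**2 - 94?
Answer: -1285/4 ≈ -321.25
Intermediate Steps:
N(S) = -2 + S/2
Z(f) = -2 + f/2
-101*(Z(1) + 0)**2 - 94 = -101*((-2 + (1/2)*1) + 0)**2 - 94 = -101*((-2 + 1/2) + 0)**2 - 94 = -101*(-3/2 + 0)**2 - 94 = -101*(-3/2)**2 - 94 = -101*9/4 - 94 = -909/4 - 94 = -1285/4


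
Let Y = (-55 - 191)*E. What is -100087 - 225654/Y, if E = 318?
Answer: -1304896697/13038 ≈ -1.0008e+5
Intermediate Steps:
Y = -78228 (Y = (-55 - 191)*318 = -246*318 = -78228)
-100087 - 225654/Y = -100087 - 225654/(-78228) = -100087 - 225654*(-1)/78228 = -100087 - 1*(-37609/13038) = -100087 + 37609/13038 = -1304896697/13038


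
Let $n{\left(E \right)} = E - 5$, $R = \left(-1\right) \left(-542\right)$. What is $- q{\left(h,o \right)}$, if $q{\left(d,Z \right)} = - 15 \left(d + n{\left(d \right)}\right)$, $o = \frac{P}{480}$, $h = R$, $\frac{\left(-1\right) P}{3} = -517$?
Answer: $16185$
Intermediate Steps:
$R = 542$
$P = 1551$ ($P = \left(-3\right) \left(-517\right) = 1551$)
$h = 542$
$n{\left(E \right)} = -5 + E$ ($n{\left(E \right)} = E - 5 = -5 + E$)
$o = \frac{517}{160}$ ($o = \frac{1551}{480} = 1551 \cdot \frac{1}{480} = \frac{517}{160} \approx 3.2313$)
$q{\left(d,Z \right)} = 75 - 30 d$ ($q{\left(d,Z \right)} = - 15 \left(d + \left(-5 + d\right)\right) = - 15 \left(-5 + 2 d\right) = 75 - 30 d$)
$- q{\left(h,o \right)} = - (75 - 16260) = \left(-1\right) \left(-16185\right) = 16185$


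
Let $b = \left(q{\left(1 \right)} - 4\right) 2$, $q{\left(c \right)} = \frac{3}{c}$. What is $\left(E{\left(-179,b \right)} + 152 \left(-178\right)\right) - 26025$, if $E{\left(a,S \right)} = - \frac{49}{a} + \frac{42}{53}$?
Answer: $- \frac{503569332}{9487} \approx -53080.0$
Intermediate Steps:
$b = -2$ ($b = \left(\frac{3}{1} - 4\right) 2 = \left(3 \cdot 1 - 4\right) 2 = \left(3 - 4\right) 2 = \left(-1\right) 2 = -2$)
$E{\left(a,S \right)} = \frac{42}{53} - \frac{49}{a}$ ($E{\left(a,S \right)} = - \frac{49}{a} + 42 \cdot \frac{1}{53} = - \frac{49}{a} + \frac{42}{53} = \frac{42}{53} - \frac{49}{a}$)
$\left(E{\left(-179,b \right)} + 152 \left(-178\right)\right) - 26025 = \left(\left(\frac{42}{53} - \frac{49}{-179}\right) + 152 \left(-178\right)\right) - 26025 = \left(\left(\frac{42}{53} - - \frac{49}{179}\right) - 27056\right) - 26025 = \left(\left(\frac{42}{53} + \frac{49}{179}\right) - 27056\right) - 26025 = \left(\frac{10115}{9487} - 27056\right) - 26025 = - \frac{256670157}{9487} - 26025 = - \frac{503569332}{9487}$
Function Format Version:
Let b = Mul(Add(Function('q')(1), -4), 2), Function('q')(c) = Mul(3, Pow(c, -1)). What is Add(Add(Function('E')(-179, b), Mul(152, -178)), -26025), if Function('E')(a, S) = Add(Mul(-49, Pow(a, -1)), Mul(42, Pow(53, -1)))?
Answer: Rational(-503569332, 9487) ≈ -53080.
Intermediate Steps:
b = -2 (b = Mul(Add(Mul(3, Pow(1, -1)), -4), 2) = Mul(Add(Mul(3, 1), -4), 2) = Mul(Add(3, -4), 2) = Mul(-1, 2) = -2)
Function('E')(a, S) = Add(Rational(42, 53), Mul(-49, Pow(a, -1))) (Function('E')(a, S) = Add(Mul(-49, Pow(a, -1)), Mul(42, Rational(1, 53))) = Add(Mul(-49, Pow(a, -1)), Rational(42, 53)) = Add(Rational(42, 53), Mul(-49, Pow(a, -1))))
Add(Add(Function('E')(-179, b), Mul(152, -178)), -26025) = Add(Add(Add(Rational(42, 53), Mul(-49, Pow(-179, -1))), Mul(152, -178)), -26025) = Add(Add(Add(Rational(42, 53), Mul(-49, Rational(-1, 179))), -27056), -26025) = Add(Add(Add(Rational(42, 53), Rational(49, 179)), -27056), -26025) = Add(Add(Rational(10115, 9487), -27056), -26025) = Add(Rational(-256670157, 9487), -26025) = Rational(-503569332, 9487)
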